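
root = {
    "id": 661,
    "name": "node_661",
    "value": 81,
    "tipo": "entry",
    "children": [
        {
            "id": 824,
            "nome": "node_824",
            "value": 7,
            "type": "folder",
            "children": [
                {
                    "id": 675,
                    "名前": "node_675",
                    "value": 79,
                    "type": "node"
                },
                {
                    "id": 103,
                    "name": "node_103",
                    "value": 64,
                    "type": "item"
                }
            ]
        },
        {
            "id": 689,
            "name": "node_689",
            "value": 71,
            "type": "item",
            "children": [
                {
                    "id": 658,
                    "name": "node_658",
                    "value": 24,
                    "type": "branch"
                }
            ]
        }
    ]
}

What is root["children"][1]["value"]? 71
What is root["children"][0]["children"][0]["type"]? "node"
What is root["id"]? 661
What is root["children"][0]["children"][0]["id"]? 675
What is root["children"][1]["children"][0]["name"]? "node_658"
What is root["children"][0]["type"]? "folder"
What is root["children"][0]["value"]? 7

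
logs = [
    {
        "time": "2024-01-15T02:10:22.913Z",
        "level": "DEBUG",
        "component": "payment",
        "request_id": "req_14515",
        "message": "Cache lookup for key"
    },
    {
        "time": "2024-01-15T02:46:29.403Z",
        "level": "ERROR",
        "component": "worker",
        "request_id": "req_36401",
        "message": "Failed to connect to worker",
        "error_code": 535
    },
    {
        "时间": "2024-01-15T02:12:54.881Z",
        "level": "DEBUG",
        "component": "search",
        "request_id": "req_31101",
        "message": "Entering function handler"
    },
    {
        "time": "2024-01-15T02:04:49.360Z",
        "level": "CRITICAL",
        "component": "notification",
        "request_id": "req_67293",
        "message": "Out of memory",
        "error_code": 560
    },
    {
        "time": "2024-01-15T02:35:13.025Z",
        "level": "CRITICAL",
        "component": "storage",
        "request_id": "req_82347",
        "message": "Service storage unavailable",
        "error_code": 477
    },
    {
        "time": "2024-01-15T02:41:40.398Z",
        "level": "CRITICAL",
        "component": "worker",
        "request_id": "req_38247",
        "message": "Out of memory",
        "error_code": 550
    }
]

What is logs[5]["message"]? "Out of memory"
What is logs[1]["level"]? "ERROR"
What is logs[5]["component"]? "worker"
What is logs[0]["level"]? "DEBUG"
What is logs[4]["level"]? "CRITICAL"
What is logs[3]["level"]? "CRITICAL"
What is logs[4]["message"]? "Service storage unavailable"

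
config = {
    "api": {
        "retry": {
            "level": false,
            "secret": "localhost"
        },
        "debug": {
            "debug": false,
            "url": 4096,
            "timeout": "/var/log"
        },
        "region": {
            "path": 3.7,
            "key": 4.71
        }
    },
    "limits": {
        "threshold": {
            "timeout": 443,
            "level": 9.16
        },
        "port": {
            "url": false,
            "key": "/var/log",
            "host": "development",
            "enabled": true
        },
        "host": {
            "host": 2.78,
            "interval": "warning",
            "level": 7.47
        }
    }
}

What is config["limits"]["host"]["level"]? 7.47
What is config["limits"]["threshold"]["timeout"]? 443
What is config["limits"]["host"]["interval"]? "warning"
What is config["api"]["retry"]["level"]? False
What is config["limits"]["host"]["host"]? 2.78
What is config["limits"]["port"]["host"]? "development"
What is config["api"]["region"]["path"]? 3.7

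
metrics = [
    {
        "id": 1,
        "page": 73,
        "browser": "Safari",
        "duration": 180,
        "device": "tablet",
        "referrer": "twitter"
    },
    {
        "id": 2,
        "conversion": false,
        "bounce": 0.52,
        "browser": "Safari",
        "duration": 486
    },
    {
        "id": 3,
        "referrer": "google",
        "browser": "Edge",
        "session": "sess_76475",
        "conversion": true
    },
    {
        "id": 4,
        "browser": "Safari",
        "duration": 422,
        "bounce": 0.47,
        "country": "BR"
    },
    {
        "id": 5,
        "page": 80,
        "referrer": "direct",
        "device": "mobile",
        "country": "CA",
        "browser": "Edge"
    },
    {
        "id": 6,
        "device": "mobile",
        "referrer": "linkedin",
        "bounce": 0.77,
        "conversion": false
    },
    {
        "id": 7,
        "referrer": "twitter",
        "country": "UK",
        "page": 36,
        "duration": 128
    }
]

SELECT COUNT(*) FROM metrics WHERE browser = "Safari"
3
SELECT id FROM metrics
[1, 2, 3, 4, 5, 6, 7]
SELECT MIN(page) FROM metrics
36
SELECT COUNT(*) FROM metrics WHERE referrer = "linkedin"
1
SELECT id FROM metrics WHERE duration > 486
[]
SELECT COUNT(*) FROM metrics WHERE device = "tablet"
1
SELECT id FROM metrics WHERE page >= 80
[5]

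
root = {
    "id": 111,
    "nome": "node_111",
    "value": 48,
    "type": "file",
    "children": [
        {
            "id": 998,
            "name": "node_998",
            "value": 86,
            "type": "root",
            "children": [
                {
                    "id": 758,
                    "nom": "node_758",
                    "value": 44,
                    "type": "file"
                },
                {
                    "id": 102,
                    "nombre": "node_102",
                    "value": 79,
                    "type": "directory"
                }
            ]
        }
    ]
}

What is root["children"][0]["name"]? "node_998"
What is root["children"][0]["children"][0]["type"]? "file"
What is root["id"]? 111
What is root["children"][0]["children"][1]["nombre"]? "node_102"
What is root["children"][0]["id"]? 998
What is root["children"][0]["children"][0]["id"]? 758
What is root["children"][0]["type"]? "root"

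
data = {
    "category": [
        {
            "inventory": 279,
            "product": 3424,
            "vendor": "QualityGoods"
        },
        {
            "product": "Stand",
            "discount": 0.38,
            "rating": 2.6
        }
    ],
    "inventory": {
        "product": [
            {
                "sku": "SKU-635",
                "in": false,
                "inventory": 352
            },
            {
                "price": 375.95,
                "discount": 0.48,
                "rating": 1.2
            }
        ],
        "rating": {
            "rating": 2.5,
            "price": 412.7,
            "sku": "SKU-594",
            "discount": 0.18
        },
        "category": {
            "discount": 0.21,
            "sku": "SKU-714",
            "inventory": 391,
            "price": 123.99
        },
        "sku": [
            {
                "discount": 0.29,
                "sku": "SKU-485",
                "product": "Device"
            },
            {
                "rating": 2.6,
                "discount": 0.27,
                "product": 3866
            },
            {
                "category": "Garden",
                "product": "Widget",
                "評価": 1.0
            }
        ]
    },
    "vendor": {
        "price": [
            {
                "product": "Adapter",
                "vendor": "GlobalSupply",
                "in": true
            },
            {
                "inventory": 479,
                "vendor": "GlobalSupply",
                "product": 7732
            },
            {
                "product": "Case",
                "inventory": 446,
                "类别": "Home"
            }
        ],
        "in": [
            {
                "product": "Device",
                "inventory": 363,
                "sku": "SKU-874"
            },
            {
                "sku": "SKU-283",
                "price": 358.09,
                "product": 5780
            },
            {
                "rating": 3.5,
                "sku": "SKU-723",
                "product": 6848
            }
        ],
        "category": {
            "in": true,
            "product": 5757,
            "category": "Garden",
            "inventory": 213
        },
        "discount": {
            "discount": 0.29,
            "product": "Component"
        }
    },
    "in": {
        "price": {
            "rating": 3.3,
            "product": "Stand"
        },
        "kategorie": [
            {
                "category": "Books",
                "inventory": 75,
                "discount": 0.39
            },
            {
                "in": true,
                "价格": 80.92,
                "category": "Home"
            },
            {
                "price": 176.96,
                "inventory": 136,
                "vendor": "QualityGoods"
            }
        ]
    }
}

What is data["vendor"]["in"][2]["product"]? 6848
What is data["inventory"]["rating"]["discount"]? 0.18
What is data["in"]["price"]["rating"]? 3.3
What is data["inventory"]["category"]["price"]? 123.99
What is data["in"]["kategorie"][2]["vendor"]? "QualityGoods"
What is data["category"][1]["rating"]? 2.6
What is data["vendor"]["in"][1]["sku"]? "SKU-283"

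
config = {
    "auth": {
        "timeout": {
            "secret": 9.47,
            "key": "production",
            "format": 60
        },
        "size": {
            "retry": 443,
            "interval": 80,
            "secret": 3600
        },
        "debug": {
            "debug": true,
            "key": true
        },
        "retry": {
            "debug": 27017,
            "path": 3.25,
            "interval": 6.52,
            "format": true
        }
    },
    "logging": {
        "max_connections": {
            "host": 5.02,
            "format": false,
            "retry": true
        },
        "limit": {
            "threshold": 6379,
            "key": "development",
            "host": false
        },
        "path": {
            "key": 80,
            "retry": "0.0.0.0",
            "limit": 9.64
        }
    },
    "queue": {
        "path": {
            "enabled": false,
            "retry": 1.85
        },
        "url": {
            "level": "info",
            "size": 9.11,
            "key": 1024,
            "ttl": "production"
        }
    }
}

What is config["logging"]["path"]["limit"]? 9.64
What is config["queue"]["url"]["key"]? 1024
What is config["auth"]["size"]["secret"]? 3600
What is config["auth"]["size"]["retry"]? 443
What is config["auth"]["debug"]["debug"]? True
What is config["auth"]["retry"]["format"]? True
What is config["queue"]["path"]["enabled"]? False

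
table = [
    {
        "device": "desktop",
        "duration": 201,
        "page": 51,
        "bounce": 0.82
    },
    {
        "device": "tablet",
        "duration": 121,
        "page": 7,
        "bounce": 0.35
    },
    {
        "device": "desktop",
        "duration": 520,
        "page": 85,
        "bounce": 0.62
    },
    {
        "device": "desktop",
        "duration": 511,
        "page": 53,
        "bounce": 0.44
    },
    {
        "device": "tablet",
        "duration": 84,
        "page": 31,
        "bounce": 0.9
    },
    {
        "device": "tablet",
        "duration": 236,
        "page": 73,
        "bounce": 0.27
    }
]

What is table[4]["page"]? 31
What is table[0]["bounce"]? 0.82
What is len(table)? 6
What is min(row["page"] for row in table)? 7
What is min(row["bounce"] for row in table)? 0.27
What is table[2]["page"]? 85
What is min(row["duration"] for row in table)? 84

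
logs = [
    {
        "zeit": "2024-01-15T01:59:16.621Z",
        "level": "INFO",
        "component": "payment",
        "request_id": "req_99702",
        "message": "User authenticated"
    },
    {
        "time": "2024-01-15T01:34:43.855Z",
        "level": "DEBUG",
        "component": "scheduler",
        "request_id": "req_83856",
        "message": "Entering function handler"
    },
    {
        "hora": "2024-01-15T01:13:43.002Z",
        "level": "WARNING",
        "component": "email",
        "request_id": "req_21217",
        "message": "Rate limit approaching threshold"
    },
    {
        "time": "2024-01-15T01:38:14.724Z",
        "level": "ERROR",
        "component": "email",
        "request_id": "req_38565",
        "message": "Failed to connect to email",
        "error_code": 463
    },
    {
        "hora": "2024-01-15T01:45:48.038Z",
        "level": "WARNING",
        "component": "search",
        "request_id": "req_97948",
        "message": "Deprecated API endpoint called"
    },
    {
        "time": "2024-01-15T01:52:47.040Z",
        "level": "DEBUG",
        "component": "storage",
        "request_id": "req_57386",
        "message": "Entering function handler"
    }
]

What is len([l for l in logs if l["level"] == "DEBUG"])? 2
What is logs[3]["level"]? "ERROR"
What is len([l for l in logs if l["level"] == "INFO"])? 1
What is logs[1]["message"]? "Entering function handler"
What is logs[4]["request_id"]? "req_97948"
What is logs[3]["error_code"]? 463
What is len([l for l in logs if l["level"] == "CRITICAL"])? 0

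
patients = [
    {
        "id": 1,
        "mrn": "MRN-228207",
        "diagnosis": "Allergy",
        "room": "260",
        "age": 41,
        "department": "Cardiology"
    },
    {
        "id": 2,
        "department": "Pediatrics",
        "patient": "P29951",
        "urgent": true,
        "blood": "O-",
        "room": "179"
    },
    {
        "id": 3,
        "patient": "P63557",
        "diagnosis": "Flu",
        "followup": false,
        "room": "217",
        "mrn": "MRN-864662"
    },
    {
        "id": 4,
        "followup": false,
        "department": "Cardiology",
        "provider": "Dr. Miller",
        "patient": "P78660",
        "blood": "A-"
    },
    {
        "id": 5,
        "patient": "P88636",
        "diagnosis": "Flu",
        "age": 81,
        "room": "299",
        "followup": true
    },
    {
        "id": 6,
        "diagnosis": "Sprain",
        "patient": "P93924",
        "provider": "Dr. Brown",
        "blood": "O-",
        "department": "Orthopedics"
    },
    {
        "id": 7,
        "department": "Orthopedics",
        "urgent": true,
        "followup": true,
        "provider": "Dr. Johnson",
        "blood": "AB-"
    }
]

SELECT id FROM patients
[1, 2, 3, 4, 5, 6, 7]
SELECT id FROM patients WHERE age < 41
[]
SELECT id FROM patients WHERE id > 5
[6, 7]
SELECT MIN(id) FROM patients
1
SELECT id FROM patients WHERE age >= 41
[1, 5]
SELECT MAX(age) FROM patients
81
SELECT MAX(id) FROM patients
7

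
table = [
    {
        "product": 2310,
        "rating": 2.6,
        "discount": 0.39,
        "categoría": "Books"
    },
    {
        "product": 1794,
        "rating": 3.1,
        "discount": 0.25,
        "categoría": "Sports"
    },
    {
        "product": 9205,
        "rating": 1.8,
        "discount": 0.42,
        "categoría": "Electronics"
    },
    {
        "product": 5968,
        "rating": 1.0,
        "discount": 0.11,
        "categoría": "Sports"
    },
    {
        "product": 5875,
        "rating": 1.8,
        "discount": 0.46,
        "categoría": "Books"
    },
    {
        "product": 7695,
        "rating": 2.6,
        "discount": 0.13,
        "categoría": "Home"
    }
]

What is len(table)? 6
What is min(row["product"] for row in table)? 1794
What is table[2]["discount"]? 0.42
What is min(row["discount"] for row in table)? 0.11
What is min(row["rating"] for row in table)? 1.0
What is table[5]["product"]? 7695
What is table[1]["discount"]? 0.25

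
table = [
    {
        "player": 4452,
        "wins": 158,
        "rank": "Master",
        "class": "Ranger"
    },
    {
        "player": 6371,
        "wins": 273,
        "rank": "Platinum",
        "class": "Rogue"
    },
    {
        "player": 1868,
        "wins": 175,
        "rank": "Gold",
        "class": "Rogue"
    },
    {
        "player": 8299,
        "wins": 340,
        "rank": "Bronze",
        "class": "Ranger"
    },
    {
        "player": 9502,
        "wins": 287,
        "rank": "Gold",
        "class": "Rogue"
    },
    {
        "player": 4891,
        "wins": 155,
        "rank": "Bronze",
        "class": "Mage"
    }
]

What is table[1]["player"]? 6371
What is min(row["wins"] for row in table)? 155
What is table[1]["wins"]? 273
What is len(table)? 6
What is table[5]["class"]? "Mage"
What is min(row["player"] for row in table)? 1868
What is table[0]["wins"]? 158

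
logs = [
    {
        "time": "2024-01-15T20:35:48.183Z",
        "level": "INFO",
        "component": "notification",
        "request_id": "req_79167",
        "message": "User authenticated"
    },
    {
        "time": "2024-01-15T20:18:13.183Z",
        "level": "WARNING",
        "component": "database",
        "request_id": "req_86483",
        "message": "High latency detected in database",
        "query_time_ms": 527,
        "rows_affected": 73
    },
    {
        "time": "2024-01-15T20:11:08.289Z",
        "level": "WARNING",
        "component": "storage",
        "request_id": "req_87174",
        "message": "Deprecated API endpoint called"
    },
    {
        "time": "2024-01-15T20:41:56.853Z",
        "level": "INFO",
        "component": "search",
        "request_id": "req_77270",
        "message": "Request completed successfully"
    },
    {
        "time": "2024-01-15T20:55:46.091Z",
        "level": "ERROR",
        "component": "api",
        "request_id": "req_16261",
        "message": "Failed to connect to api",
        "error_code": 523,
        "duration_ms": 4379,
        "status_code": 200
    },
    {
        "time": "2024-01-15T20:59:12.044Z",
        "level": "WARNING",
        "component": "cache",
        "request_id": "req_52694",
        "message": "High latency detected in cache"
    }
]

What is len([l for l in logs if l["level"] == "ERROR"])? 1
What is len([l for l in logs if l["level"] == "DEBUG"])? 0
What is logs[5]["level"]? "WARNING"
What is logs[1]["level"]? "WARNING"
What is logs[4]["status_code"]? 200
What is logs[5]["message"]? "High latency detected in cache"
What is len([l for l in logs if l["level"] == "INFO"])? 2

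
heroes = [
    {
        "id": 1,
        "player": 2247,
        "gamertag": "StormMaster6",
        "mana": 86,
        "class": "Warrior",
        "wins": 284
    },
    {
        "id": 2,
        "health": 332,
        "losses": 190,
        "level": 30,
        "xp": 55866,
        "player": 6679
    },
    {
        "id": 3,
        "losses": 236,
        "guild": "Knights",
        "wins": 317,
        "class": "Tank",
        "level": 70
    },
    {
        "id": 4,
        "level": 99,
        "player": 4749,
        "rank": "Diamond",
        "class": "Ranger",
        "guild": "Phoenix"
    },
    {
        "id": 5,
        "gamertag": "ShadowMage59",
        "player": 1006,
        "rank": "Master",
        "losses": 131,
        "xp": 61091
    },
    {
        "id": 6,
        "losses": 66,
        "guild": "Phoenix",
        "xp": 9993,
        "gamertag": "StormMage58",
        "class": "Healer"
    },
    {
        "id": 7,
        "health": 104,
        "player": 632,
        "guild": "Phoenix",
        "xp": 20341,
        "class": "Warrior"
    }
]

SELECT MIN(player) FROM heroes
632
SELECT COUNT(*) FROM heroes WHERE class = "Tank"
1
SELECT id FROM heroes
[1, 2, 3, 4, 5, 6, 7]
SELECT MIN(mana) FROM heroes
86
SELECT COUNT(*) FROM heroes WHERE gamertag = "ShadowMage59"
1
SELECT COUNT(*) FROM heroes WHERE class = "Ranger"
1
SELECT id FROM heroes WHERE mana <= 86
[1]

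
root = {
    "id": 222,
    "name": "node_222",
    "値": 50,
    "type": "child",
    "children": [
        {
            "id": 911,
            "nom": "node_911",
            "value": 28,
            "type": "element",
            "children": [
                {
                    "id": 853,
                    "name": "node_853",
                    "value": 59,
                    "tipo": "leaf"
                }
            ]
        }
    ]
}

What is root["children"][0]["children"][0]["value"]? 59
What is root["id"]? 222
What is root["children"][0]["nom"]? "node_911"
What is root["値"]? 50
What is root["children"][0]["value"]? 28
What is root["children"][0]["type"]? "element"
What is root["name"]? "node_222"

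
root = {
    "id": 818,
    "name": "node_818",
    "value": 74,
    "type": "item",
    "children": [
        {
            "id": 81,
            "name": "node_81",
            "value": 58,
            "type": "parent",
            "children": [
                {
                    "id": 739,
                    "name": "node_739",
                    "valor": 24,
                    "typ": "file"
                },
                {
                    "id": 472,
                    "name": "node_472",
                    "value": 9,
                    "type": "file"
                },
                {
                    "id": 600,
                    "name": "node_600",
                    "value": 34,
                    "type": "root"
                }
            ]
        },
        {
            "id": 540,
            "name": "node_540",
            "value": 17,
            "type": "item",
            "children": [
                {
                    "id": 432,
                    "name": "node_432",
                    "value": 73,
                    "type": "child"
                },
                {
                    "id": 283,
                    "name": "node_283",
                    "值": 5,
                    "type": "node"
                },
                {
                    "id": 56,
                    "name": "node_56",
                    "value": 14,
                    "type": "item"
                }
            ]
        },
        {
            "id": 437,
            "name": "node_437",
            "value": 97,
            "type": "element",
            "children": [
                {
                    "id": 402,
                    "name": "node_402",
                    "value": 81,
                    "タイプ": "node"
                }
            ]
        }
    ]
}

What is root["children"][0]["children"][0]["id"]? 739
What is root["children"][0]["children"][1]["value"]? 9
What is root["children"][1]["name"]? "node_540"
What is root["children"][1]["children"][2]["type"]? "item"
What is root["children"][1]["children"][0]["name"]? "node_432"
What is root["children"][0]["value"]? 58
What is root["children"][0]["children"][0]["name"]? "node_739"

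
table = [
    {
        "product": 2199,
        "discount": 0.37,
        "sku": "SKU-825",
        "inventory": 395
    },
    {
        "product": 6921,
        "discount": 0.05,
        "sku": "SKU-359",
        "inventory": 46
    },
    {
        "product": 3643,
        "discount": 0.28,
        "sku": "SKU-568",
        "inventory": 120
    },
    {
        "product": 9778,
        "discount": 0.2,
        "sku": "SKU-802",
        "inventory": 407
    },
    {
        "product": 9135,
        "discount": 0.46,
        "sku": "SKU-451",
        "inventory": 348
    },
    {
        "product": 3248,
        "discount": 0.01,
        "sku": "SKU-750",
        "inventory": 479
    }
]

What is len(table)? 6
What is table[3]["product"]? 9778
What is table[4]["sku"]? "SKU-451"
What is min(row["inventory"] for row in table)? 46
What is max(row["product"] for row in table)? 9778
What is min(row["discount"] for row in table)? 0.01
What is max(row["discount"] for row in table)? 0.46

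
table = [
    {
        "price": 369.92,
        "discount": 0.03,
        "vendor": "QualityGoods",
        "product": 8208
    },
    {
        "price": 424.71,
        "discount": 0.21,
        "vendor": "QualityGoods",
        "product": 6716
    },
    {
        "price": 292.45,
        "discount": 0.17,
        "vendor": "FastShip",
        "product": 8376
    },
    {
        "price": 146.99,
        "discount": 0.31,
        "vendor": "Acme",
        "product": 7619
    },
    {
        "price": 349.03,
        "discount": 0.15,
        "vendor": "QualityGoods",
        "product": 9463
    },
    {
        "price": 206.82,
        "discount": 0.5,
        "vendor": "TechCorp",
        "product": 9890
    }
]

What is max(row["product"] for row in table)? 9890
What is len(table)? 6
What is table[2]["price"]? 292.45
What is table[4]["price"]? 349.03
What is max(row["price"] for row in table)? 424.71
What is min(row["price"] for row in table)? 146.99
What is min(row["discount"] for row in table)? 0.03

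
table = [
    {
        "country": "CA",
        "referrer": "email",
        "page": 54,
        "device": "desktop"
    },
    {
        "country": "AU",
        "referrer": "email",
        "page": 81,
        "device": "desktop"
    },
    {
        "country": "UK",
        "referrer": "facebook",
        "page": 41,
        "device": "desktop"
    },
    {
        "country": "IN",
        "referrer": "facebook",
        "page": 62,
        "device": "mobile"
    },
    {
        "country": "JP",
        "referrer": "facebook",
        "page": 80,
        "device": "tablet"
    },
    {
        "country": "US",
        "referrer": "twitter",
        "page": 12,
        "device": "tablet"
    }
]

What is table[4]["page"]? 80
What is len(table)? 6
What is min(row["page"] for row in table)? 12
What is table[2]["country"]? "UK"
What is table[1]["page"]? 81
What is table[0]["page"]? 54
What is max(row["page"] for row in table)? 81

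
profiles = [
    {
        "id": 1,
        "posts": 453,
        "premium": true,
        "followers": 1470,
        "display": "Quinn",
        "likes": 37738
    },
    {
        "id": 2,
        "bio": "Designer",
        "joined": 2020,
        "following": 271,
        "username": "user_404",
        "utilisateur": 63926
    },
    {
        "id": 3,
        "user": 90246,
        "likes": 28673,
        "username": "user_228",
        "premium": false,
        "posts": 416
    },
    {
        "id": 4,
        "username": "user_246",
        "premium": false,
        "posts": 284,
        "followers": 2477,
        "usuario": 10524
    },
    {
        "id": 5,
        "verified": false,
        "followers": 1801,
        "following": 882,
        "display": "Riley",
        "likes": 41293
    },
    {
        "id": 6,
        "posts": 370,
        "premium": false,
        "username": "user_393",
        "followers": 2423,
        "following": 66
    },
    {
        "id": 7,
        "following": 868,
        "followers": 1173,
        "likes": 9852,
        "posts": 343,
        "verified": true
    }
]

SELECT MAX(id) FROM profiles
7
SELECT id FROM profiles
[1, 2, 3, 4, 5, 6, 7]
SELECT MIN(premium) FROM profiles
False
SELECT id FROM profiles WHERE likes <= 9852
[7]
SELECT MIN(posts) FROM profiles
284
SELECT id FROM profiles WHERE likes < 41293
[1, 3, 7]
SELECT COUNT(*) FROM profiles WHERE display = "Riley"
1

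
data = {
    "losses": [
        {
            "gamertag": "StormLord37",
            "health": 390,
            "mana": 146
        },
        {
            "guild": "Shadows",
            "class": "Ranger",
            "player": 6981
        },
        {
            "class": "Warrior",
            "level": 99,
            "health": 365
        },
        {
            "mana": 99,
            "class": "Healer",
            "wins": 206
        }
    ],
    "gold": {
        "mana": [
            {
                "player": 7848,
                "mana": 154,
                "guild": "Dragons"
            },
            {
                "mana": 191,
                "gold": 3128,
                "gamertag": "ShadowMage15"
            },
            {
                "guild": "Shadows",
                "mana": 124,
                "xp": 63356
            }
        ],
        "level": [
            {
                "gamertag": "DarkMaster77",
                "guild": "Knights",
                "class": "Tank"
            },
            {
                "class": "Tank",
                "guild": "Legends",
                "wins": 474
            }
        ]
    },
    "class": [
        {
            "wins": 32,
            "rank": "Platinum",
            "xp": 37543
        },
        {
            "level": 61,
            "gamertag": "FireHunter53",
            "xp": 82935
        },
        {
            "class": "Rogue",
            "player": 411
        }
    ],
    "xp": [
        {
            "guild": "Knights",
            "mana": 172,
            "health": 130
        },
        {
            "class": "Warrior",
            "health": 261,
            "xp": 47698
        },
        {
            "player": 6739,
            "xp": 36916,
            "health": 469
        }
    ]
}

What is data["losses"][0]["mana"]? 146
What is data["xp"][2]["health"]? 469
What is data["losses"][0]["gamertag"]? "StormLord37"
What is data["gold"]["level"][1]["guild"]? "Legends"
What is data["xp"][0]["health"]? 130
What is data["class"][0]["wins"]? 32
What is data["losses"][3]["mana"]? 99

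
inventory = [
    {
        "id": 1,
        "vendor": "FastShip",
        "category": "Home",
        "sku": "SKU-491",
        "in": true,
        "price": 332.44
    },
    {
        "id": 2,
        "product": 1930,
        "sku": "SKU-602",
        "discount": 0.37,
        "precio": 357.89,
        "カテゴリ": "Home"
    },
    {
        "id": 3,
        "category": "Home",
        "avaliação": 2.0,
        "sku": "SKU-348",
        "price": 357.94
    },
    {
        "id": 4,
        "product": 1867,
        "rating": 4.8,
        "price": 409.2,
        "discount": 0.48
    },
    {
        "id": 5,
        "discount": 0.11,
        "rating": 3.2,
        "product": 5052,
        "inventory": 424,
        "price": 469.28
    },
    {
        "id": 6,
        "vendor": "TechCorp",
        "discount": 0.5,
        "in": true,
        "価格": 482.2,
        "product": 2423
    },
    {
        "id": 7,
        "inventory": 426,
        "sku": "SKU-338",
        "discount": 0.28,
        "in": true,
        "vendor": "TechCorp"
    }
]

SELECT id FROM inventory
[1, 2, 3, 4, 5, 6, 7]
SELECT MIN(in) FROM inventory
True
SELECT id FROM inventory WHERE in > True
[]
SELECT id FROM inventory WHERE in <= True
[1, 6, 7]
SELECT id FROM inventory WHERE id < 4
[1, 2, 3]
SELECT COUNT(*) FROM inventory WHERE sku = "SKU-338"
1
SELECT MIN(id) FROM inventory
1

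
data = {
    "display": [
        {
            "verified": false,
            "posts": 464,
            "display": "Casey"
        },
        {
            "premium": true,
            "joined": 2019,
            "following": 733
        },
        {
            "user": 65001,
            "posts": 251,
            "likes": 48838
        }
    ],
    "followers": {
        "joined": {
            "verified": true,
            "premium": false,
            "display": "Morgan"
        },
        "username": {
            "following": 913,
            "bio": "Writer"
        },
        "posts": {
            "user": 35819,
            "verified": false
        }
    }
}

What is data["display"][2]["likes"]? 48838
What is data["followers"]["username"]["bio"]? "Writer"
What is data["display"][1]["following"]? 733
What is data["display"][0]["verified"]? False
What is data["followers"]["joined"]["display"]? "Morgan"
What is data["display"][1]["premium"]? True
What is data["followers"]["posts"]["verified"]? False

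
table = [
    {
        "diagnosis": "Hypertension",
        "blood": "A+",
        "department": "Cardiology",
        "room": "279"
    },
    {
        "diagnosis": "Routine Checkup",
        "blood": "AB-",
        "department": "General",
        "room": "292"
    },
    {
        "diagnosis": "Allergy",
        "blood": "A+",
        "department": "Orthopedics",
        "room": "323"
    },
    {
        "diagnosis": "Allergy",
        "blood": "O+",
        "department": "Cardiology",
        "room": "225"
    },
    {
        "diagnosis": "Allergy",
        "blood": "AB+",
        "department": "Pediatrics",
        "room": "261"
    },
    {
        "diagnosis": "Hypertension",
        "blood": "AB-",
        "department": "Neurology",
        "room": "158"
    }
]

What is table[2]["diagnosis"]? "Allergy"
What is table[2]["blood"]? "A+"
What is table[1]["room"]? "292"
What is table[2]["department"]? "Orthopedics"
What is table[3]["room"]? "225"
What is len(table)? 6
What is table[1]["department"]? "General"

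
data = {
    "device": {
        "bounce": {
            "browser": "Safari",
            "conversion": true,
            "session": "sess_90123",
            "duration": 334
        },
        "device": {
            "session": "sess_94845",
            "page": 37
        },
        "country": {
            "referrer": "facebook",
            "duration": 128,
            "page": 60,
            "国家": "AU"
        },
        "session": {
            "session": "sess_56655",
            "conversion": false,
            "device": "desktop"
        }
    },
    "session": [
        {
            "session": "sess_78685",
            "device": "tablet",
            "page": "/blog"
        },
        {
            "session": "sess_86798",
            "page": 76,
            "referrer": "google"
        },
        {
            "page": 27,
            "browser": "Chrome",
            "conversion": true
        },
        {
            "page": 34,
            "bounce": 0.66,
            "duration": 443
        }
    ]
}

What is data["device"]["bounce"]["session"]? "sess_90123"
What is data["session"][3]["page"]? 34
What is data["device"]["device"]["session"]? "sess_94845"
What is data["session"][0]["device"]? "tablet"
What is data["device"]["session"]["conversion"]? False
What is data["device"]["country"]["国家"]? "AU"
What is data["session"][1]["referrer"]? "google"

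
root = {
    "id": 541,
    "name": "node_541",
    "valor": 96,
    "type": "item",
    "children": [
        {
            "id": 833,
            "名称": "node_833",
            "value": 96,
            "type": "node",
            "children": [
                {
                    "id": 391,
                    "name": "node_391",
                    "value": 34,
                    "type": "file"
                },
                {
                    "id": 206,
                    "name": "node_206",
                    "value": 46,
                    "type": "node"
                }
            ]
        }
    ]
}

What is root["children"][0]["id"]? 833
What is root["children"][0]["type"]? "node"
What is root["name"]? "node_541"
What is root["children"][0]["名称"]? "node_833"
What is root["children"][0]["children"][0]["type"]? "file"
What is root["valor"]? 96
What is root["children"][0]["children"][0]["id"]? 391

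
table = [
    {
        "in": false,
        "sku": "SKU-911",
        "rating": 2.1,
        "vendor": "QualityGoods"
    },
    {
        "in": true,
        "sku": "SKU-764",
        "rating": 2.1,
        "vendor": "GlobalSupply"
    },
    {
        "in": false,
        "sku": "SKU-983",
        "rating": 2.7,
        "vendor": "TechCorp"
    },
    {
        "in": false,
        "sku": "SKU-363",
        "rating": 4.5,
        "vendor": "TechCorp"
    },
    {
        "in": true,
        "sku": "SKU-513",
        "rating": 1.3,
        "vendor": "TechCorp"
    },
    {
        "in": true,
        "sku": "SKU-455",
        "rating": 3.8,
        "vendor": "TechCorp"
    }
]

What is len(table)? 6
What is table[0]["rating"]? 2.1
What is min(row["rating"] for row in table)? 1.3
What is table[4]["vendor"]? "TechCorp"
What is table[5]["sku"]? "SKU-455"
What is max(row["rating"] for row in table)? 4.5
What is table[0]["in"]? False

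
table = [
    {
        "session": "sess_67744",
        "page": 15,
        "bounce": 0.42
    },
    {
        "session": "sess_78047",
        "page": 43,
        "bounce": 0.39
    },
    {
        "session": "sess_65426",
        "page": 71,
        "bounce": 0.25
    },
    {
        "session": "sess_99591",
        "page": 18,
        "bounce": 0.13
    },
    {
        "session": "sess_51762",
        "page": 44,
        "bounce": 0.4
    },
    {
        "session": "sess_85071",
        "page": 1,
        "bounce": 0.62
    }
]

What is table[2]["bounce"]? 0.25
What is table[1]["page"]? 43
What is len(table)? 6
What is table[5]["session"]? "sess_85071"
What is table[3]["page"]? 18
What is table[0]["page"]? 15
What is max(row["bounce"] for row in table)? 0.62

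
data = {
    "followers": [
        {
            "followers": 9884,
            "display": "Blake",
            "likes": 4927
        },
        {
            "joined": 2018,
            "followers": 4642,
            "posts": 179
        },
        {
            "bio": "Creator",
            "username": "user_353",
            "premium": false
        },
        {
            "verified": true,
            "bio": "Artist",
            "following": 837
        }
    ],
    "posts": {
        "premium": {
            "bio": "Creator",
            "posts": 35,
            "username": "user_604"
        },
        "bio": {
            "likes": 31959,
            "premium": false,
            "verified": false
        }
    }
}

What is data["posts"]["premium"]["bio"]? "Creator"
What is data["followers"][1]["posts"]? 179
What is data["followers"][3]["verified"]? True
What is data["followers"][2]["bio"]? "Creator"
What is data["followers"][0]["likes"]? 4927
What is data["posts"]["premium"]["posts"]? 35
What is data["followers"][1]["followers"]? 4642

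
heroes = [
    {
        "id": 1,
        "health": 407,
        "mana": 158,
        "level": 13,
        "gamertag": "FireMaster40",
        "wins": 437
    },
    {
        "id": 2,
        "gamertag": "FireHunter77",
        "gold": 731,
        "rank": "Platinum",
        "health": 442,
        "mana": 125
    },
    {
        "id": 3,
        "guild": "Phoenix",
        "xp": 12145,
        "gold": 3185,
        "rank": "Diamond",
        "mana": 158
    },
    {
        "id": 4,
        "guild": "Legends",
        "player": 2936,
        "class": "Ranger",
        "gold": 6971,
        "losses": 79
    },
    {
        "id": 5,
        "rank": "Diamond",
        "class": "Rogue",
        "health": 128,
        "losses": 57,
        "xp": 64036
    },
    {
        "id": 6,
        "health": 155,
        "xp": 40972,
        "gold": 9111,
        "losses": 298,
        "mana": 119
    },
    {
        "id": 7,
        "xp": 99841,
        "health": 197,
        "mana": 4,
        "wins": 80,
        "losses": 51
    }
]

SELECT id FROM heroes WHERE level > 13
[]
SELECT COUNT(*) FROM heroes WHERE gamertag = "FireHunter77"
1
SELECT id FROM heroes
[1, 2, 3, 4, 5, 6, 7]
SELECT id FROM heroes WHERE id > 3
[4, 5, 6, 7]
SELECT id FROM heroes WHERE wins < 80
[]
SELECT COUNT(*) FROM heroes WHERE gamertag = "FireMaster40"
1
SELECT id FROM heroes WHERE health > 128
[1, 2, 6, 7]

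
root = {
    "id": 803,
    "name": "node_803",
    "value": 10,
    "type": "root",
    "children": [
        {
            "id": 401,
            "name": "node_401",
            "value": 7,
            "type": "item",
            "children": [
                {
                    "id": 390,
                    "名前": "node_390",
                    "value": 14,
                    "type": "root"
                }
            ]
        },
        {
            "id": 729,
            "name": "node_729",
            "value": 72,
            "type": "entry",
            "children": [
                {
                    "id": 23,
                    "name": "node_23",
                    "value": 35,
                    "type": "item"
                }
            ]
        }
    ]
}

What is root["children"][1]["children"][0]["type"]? "item"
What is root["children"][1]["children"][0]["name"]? "node_23"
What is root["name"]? "node_803"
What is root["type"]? "root"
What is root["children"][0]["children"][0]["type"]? "root"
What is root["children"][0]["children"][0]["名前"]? "node_390"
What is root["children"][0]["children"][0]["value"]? 14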